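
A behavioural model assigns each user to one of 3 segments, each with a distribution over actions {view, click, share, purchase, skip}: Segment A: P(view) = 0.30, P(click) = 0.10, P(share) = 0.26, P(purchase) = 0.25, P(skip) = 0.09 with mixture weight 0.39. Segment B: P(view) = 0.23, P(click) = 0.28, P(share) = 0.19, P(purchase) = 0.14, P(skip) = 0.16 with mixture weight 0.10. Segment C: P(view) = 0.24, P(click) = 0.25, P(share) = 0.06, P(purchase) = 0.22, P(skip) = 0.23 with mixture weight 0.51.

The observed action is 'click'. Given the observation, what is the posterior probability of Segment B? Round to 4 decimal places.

Apply Bayes' rule: the posterior for each component is proportional to its prior times its likelihood at x.
Component likelihoods at x = 'click':
  f_A = P(click | comp) = 0.10
  f_B = P(click | comp) = 0.28
  f_C = P(click | comp) = 0.25
Multiply by the mixture weights:
  π_A·f_A = 0.39 × 0.1 = 0.039
  π_B·f_B = 0.10 × 0.28 = 0.028
  π_C·f_C = 0.51 × 0.25 = 0.1275
Normaliser: 0.039 + 0.028 + 0.1275 = 0.1945
P(Segment B | x) ≈ 0.1440

0.1440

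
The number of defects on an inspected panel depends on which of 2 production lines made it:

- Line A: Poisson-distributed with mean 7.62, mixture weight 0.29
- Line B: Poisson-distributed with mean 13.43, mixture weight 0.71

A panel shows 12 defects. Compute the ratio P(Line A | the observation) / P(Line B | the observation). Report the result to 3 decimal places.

The posterior odds equal the prior odds times the likelihood ratio: (π_i/π_j)·(f_i(x)/f_j(x)).
Evaluate each component's likelihood at the observed value:
  f_A = e^(−7.62)·7.62^12/12! = 0.0392463
  f_B = e^(−13.43)·13.43^12/12! = 0.105682
0.0113814 / 0.0750341 ≈ 0.152

0.152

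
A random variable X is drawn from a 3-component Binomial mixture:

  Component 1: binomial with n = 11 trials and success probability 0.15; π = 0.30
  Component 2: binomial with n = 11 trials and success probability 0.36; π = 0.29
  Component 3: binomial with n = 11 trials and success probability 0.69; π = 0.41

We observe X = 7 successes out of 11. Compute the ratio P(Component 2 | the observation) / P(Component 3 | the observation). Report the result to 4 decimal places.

0.1352

Posterior odds = (P(Z=i) f_i(x)) / (P(Z=j) f_j(x)); the normalising sum cancels.
Binomial probabilities:
  L_1 = C(11,7)·0.15^7·0.85^4 = 330·1.70859e-06·0.522006 = 0.000294326
  L_2 = C(11,7)·0.36^7·0.64^4 = 330·0.000783642·0.167772 = 0.0433862
  L_3 = C(11,7)·0.69^7·0.31^4 = 330·0.0744635·0.00923521 = 0.226936
Posterior odds = (P(Z=2)·L_2) / (P(Z=3)·L_3) = (0.29·0.0433862) / (0.41·0.226936) = 0.012582 / 0.093044 ≈ 0.1352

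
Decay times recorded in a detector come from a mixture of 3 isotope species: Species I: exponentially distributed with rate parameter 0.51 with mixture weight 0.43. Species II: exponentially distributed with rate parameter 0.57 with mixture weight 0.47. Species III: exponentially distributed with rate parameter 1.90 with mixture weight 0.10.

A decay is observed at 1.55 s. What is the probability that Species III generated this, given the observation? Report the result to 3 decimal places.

The responsibility of component k is π_k f_k(x) divided by Σ_j π_j f_j(x).
Component likelihoods at x = 1.55 s:
  L_I = 0.51·e^(−0.51·1.55) = 0.51·e^(−0.7905) = 0.231345
  L_II = 0.57·e^(−0.57·1.55) = 0.57·e^(−0.8835) = 0.2356
  L_III = 1.90·e^(−1.90·1.55) = 1.90·e^(−2.9450) = 0.0999439
Multiply by the mixture weights:
  π_I·L_I = 0.43 × 0.231345 = 0.0994784
  π_II·L_II = 0.47 × 0.2356 = 0.110732
  π_III·L_III = 0.10 × 0.0999439 = 0.00999439
Denominator: 0.0994784 + 0.110732 + 0.00999439 = 0.220205
Responsibility of Species III: 0.00999439 / 0.220205 ≈ 0.045

0.045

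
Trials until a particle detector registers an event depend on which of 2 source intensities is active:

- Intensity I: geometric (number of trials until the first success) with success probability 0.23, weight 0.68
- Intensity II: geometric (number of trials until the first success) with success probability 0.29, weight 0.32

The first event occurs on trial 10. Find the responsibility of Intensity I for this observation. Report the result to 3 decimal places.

By Bayes' theorem, P(k | x) = w_k f_k(x) / Σ_j w_j f_j(x).
Evaluate each component's likelihood at the observed value:
  f_I = 0.23·(1−0.23)^9 = 0.23·0.0951517 = 0.0218849
  f_II = 0.29·(1−0.29)^9 = 0.29·0.0458485 = 0.0132961
Weight by the priors:
  w_I·f_I = 0.68 × 0.0218849 = 0.0148817
  w_II·f_II = 0.32 × 0.0132961 = 0.00425474
Evidence: 0.0148817 + 0.00425474 = 0.0191365
So the posterior for Intensity I is 0.0148817 / 0.0191365 ≈ 0.778.

0.778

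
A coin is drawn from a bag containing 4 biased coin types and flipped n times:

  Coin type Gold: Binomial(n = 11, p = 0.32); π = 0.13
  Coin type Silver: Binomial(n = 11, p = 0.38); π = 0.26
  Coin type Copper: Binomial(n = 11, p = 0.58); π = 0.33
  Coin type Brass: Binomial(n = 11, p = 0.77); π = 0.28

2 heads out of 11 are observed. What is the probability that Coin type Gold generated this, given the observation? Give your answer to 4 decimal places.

The responsibility of component k is π_k f_k(x) divided by Σ_j π_j f_j(x).
Binomial probabilities:
  f_Gold = 0.175083
  f_Silver = 0.107512
  f_Copper = 0.00752423
  f_Brass = 5.87347e-05
Multiply by the mixture weights:
  π_Gold·f_Gold = 0.13 × 0.175083 = 0.0227607
  π_Silver·f_Silver = 0.26 × 0.107512 = 0.027953
  π_Copper·f_Copper = 0.33 × 0.00752423 = 0.002483
  π_Brass·f_Brass = 0.28 × 5.87347e-05 = 1.64457e-05
Denominator: 0.0227607 + 0.027953 + 0.002483 + 1.64457e-05 = 0.0532132
So the posterior for Coin type Gold is 0.0227607 / 0.0532132 ≈ 0.4277.

0.4277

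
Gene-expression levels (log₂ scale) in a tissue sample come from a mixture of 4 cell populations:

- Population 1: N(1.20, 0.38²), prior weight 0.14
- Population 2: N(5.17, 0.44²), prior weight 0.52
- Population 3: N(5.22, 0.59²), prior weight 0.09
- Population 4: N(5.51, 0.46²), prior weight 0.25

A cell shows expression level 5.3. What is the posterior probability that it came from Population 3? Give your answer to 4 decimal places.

0.0853

Apply Bayes' rule: the posterior for each component is proportional to its prior times its likelihood at x.
Component likelihoods at x = 5.3:
  L_1 = 5.52612e-26
  L_2 = 0.867964
  L_3 = 0.669986
  L_4 = 0.781441
Weight by the priors:
  π_1·L_1 = 0.14 × 5.52612e-26 = 7.73657e-27
  π_2·L_2 = 0.52 × 0.867964 = 0.451341
  π_3·L_3 = 0.09 × 0.669986 = 0.0602987
  π_4·L_4 = 0.25 × 0.781441 = 0.19536
Marginal: 7.73657e-27 + 0.451341 + 0.0602987 + 0.19536 = 0.707
P(Population 3 | 5.3) ≈ 0.0853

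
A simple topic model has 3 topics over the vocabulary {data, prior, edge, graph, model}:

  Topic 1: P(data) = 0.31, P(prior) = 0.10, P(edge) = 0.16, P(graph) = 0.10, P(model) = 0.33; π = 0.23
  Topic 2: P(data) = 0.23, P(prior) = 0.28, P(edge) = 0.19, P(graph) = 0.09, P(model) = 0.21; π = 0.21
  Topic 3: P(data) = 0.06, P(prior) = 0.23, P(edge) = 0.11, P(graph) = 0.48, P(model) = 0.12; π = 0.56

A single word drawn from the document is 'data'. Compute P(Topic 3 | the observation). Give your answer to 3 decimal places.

Apply Bayes' rule: the posterior for each component is proportional to its prior times its likelihood at x.
Evaluate each component's likelihood at the observed value:
  L_1 = 0.31
  L_2 = 0.23
  L_3 = 0.06
Multiply by the mixture weights:
  w_1·L_1 = 0.23 × 0.31 = 0.0713
  w_2·L_2 = 0.21 × 0.23 = 0.0483
  w_3·L_3 = 0.56 × 0.06 = 0.0336
Evidence: 0.0713 + 0.0483 + 0.0336 = 0.1532
Responsibility of Topic 3: 0.0336 / 0.1532 ≈ 0.219

0.219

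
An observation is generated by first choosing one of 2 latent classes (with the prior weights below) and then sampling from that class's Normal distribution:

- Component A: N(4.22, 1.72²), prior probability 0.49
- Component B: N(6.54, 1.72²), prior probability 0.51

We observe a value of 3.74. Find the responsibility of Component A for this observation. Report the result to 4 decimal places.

0.7766

The responsibility of component k is π_k f_k(x) divided by Σ_j π_j f_j(x).
Normal densities:
  f_A = 0.223085
  f_B = 0.0616487
Unnormalised posteriors:
  π_A·f_A = 0.49 × 0.223085 = 0.109312
  π_B·f_B = 0.51 × 0.0616487 = 0.0314408
Evidence: 0.109312 + 0.0314408 = 0.140752
So the posterior for Component A is 0.109312 / 0.140752 ≈ 0.7766.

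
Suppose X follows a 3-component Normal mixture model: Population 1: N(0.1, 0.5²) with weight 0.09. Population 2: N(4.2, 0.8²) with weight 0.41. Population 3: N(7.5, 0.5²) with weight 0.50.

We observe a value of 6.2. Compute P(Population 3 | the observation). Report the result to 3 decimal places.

P(component k | x) = P(Z=k)·f_k(x) / marginal(x), where marginal(x) = Σ_j P(Z=j)·f_j(x).
Normal densities:
  f_1 = (1/(0.5·√(2π)))·exp(−(6.2−0.1)²/(2·0.5²)) = 0.797885·exp(-74.42000) = 3.8172e-33
  f_2 = (1/(0.8·√(2π)))·exp(−(6.2−4.2)²/(2·0.8²)) = 0.498678·exp(-3.12500) = 0.0219104
  f_3 = (1/(0.5·√(2π)))·exp(−(6.2−7.5)²/(2·0.5²)) = 0.797885·exp(-3.38000) = 0.0271659
Unnormalised posteriors:
  P(Z=1)·f_1 = 0.09 × 3.8172e-33 = 3.43548e-34
  P(Z=2)·f_2 = 0.41 × 0.0219104 = 0.00898325
  P(Z=3)·f_3 = 0.50 × 0.0271659 = 0.013583
Normaliser: 3.43548e-34 + 0.00898325 + 0.013583 = 0.0225662
P(Population 3 | x) ≈ 0.602

0.602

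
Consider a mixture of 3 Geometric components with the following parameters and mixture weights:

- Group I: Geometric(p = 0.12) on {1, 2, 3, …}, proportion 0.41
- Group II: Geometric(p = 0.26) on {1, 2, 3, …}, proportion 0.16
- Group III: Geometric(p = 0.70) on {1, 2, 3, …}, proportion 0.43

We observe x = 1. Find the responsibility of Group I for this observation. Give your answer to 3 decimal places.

0.126

Apply Bayes' rule: the posterior for each component is proportional to its prior times its likelihood at x.
Evaluate each component's likelihood at the observed value:
  f_I = 0.12·(1−0.12)^0 = 0.12·1 = 0.12
  f_II = 0.26·(1−0.26)^0 = 0.26·1 = 0.26
  f_III = 0.70·(1−0.70)^0 = 0.70·1 = 0.7
Weight by the priors:
  w_I·f_I = 0.41 × 0.12 = 0.0492
  w_II·f_II = 0.16 × 0.26 = 0.0416
  w_III·f_III = 0.43 × 0.7 = 0.301
Normaliser: 0.0492 + 0.0416 + 0.301 = 0.3918
P(Group I | data) = 0.0492 / 0.3918 ≈ 0.126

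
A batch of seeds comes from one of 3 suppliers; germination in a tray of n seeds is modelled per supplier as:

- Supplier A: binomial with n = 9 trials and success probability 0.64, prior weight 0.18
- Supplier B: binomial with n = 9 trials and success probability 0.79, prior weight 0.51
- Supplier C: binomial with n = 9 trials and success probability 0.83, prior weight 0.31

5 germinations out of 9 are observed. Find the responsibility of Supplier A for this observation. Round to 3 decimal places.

0.444

By Bayes' theorem, P(k | x) = w_k f_k(x) / Σ_j w_j f_j(x).
Component likelihoods at x = 5 germinations out of 9:
  p_A = C(9,5)·0.64^5·0.36^4 = 126·0.107374·0.0167962 = 0.227238
  p_B = C(9,5)·0.79^5·0.21^4 = 126·0.307706·0.00194481 = 0.0754021
  p_C = C(9,5)·0.83^5·0.17^4 = 126·0.393904·0.00083521 = 0.0414531
Multiply by the mixture weights:
  w_A·p_A = 0.18 × 0.227238 = 0.0409028
  w_B·p_B = 0.51 × 0.0754021 = 0.038455
  w_C·p_C = 0.31 × 0.0414531 = 0.0128505
Denominator: 0.0409028 + 0.038455 + 0.0128505 = 0.0922083
Responsibility of Supplier A: 0.0409028 / 0.0922083 ≈ 0.444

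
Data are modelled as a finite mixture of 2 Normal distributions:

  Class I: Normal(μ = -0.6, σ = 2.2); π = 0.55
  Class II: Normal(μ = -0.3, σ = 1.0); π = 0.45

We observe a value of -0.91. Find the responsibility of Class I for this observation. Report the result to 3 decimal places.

Posterior ∝ prior × likelihood, so P(k | x) ∝ P(Z=k) f_k(x); normalise over all components.
Evaluate each component's likelihood at the observed value:
  L_I = (1/(2.2·√(2π)))·exp(−(-0.91−-0.6)²/(2·2.2²)) = 0.181337·exp(-0.00993) = 0.179546
  L_II = (1/(1.0·√(2π)))·exp(−(-0.91−-0.3)²/(2·1.0²)) = 0.398942·exp(-0.18605) = 0.331215
Prior × likelihood for each component:
  P(Z=I)·L_I = 0.55 × 0.179546 = 0.0987503
  P(Z=II)·L_II = 0.45 × 0.331215 = 0.149047
Denominator: 0.0987503 + 0.149047 = 0.247797
P(Class I | -0.91) ≈ 0.399

0.399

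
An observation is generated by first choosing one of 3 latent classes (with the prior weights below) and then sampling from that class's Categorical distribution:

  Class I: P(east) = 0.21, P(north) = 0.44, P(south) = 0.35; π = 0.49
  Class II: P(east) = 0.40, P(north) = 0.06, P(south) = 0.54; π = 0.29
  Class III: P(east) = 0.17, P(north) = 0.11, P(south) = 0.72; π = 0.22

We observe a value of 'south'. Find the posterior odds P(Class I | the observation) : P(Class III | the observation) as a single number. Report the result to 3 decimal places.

The posterior odds equal the prior odds times the likelihood ratio: (w_i/w_j)·(f_i(x)/f_j(x)).
Evaluate each component's likelihood at the observed value:
  f_I = P(south | comp) = 0.35
  f_II = P(south | comp) = 0.54
  f_III = P(south | comp) = 0.72
Odds = (0.49/0.22) × (0.35/0.72) = 2.22727 × 0.486111 ≈ 1.083

1.083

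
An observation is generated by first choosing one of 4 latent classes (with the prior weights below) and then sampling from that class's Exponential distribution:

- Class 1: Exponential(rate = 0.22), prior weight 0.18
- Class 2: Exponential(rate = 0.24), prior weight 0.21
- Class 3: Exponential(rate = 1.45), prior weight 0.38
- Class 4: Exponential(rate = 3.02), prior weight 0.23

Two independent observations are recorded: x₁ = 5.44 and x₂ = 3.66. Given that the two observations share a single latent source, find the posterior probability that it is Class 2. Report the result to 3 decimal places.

0.536

P(component k | x) = w_k·f_k(x) / marginal(x), where marginal(x) = Σ_j w_j·f_j(x).
Since both observations come from the same component, the likelihood for component k is f_k(x₁)·f_k(x₂).
  L_1 = [0.0664751] × [0.0983397] = 0.00653714
  L_2 = [0.0650424] × [0.0997073] = 0.0064852
  L_3 = [0.000544068] × [0.00718732] = 3.91039e-06
  L_4 = [2.21345e-07] × [4.78259e-05] = 1.0586e-11
Unnormalised posteriors:
  w_1·L_1 = 0.18 × 0.00653714 = 0.00117669
  w_2·L_2 = 0.21 × 0.0064852 = 0.00136189
  w_3·L_3 = 0.38 × 3.91039e-06 = 1.48595e-06
  w_4·L_4 = 0.23 × 1.0586e-11 = 2.43479e-12
Sum: 0.00117669 + 0.00136189 + 1.48595e-06 + 2.43479e-12 = 0.00254006
So the posterior for Class 2 is 0.00136189 / 0.00254006 ≈ 0.536.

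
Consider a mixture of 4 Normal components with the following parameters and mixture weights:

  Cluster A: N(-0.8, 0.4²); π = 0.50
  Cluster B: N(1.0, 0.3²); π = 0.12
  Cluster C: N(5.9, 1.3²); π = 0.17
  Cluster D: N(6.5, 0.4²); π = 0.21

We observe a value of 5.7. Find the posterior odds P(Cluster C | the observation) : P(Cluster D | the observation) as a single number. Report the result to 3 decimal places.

1.819

Only the two components matter; the odds are (π_i f_i(x)) / (π_j f_j(x)).
Component likelihoods at x = 5.7:
  p_A = (1/(0.4·√(2π)))·exp(−(5.7−-0.8)²/(2·0.4²)) = 0.997356·exp(-132.03125) = 4.55414e-58
  p_B = (1/(0.3·√(2π)))·exp(−(5.7−1.0)²/(2·0.3²)) = 1.329808·exp(-122.72222) = 6.70201e-54
  p_C = (1/(1.3·√(2π)))·exp(−(5.7−5.9)²/(2·1.3²)) = 0.306879·exp(-0.01183) = 0.303268
  p_D = (1/(0.4·√(2π)))·exp(−(5.7−6.5)²/(2·0.4²)) = 0.997356·exp(-2.00000) = 0.134977
Odds = (0.17/0.21) × (0.303268/0.134977) = 0.809524 × 2.24681 ≈ 1.819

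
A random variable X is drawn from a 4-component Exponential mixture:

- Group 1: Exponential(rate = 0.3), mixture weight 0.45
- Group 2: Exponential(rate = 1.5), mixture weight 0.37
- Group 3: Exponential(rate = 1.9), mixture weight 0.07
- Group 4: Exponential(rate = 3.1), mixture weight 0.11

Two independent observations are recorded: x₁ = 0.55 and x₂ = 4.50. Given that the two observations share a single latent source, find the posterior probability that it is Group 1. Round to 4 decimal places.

The responsibility of component k is P(Z=k) f_k(x) divided by Σ_j P(Z=j) f_j(x).
Since both observations come from the same component, the likelihood for component k is f_k(x₁)·f_k(x₂).
  p_1 = [0.254368] × [0.0777721] = 0.0197827
  p_2 = [0.657352] × [0.00175632] = 0.00115452
  p_3 = [0.668214] × [0.000367736] = 0.000245726
  p_4 = [0.563494] × [2.7099e-06] = 1.52701e-06
Multiply by the mixture weights:
  P(Z=1)·p_1 = 0.45 × 0.0197827 = 0.00890223
  P(Z=2)·p_2 = 0.37 × 0.00115452 = 0.000427173
  P(Z=3)·p_3 = 0.07 × 0.000245726 = 1.72008e-05
  P(Z=4)·p_4 = 0.11 × 1.52701e-06 = 1.67972e-07
Sum: 0.00890223 + 0.000427173 + 1.72008e-05 + 1.67972e-07 = 0.00934677
P(Group 1 | x) ≈ 0.9524

0.9524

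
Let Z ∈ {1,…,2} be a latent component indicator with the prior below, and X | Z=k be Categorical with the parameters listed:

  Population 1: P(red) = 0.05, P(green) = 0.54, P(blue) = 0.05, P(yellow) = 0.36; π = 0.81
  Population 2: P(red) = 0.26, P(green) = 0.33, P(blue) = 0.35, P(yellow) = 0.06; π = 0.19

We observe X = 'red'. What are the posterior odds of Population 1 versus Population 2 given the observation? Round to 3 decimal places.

0.820

Only the two components matter; the odds are (π_i f_i(x)) / (π_j f_j(x)).
Component likelihoods at x = 'red':
  f_1 = 0.05
  f_2 = 0.26
Odds = (0.81/0.19) × (0.05/0.26) = 4.26316 × 0.192308 ≈ 0.820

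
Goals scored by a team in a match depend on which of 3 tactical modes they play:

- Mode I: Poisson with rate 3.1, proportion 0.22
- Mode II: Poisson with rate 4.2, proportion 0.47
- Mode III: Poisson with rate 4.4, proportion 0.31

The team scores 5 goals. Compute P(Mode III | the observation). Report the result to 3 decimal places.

0.343

Posterior ∝ prior × likelihood, so P(k | x) ∝ π_k f_k(x); normalise over all components.
Component likelihoods at x = 5 goals:
  p_I = e^(−3.1)·3.1^5/5! = 0.107477
  p_II = e^(−4.2)·4.2^5/5! = 0.163316
  p_III = e^(−4.4)·4.4^5/5! = 0.168728
Weight by the priors:
  π_I·p_I = 0.22 × 0.107477 = 0.0236449
  π_II·p_II = 0.47 × 0.163316 = 0.0767585
  π_III·p_III = 0.31 × 0.168728 = 0.0523056
Denominator: 0.0236449 + 0.0767585 + 0.0523056 = 0.152709
P(Mode III | data) = 0.0523056 / 0.152709 ≈ 0.343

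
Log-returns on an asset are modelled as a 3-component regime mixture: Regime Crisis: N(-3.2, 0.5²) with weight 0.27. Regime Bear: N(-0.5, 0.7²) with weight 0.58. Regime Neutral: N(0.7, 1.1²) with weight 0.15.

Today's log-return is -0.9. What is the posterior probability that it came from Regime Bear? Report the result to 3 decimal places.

0.937

By Bayes' theorem, P(k | x) = π_k f_k(x) / Σ_j π_j f_j(x).
Evaluate each component's likelihood at the observed value:
  f_Crisis = (1/(0.5·√(2π)))·exp(−(-0.9−-3.2)²/(2·0.5²)) = 0.797885·exp(-10.58000) = 2.02817e-05
  f_Bear = (1/(0.7·√(2π)))·exp(−(-0.9−-0.5)²/(2·0.7²)) = 0.569918·exp(-0.16327) = 0.484068
  f_Neutral = (1/(1.1·√(2π)))·exp(−(-0.9−0.7)²/(2·1.1²)) = 0.362675·exp(-1.05785) = 0.125921
Multiply by the mixture weights:
  π_Crisis·f_Crisis = 0.27 × 2.02817e-05 = 5.47606e-06
  π_Bear·f_Bear = 0.58 × 0.484068 = 0.28076
  π_Neutral·f_Neutral = 0.15 × 0.125921 = 0.0188882
Marginal: 5.47606e-06 + 0.28076 + 0.0188882 = 0.299653
So the posterior for Regime Bear is 0.28076 / 0.299653 ≈ 0.937.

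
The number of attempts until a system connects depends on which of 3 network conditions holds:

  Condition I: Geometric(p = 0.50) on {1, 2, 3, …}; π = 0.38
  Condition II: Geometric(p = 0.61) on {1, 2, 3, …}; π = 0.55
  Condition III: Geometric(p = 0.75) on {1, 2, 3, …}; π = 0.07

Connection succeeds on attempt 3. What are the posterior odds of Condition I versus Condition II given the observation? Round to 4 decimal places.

Only the two components matter; the odds are (π_i f_i(x)) / (π_j f_j(x)).
Geometric probabilities:
  p_I = 0.125
  p_II = 0.092781
  p_III = 0.046875
Posterior odds = (π_I·p_I) / (π_II·p_II) = (0.38·0.125) / (0.55·0.092781) = 0.0475 / 0.0510296 ≈ 0.9308

0.9308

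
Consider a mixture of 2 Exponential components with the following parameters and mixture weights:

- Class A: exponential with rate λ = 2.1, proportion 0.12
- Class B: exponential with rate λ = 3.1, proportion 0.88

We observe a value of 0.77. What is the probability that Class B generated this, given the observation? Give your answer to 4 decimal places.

0.8337

P(component k | x) = w_k·f_k(x) / marginal(x), where marginal(x) = Σ_j w_j·f_j(x).
Evaluate each component's likelihood at the observed value:
  f_A = 0.416836
  f_B = 0.284905
Prior × likelihood for each component:
  w_A·f_A = 0.12 × 0.416836 = 0.0500203
  w_B·f_B = 0.88 × 0.284905 = 0.250717
Normaliser: 0.0500203 + 0.250717 = 0.300737
P(Class B | 0.77) = 0.250717 / 0.300737 ≈ 0.8337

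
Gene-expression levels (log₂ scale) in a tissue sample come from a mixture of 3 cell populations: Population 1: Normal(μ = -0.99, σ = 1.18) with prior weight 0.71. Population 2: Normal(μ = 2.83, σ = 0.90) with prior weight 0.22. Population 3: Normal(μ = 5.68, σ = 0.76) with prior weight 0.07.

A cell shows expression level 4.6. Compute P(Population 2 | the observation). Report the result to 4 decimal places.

0.5129

P(component k | x) = π_k·f_k(x) / marginal(x), where marginal(x) = Σ_j π_j·f_j(x).
Component likelihoods at x = 4.6:
  p_1 = 4.52722e-06
  p_2 = 0.06409
  p_3 = 0.191246
Prior × likelihood for each component:
  π_1·p_1 = 0.71 × 4.52722e-06 = 3.21433e-06
  π_2·p_2 = 0.22 × 0.06409 = 0.0140998
  π_3·p_3 = 0.07 × 0.191246 = 0.0133872
Denominator: 3.21433e-06 + 0.0140998 + 0.0133872 = 0.0274902
P(Population 2 | the observation) = 0.0140998 / 0.0274902 ≈ 0.5129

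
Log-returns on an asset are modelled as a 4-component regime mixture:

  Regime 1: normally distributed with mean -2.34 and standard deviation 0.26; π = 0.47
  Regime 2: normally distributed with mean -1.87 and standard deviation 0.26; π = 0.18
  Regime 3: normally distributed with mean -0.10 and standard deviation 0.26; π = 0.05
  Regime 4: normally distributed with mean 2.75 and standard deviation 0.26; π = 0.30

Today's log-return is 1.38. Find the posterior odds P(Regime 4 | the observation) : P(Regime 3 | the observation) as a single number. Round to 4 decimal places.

The posterior odds equal the prior odds times the likelihood ratio: (π_i/π_j)·(f_i(x)/f_j(x)).
Component likelihoods at x = 1.38:
  L_1 = (1/(0.26·√(2π)))·exp(−(1.38−-2.34)²/(2·0.26²)) = 1.534393·exp(-102.35503) = 5.41642e-45
  L_2 = (1/(0.26·√(2π)))·exp(−(1.38−-1.87)²/(2·0.26²)) = 1.534393·exp(-78.12500) = 1.80584e-34
  L_3 = (1/(0.26·√(2π)))·exp(−(1.38−-0.10)²/(2·0.26²)) = 1.534393·exp(-16.20118) = 1.41206e-07
  L_4 = (1/(0.26·√(2π)))·exp(−(1.38−2.75)²/(2·0.26²)) = 1.534393·exp(-13.88240) = 1.43512e-06
4.30536e-07 / 7.06028e-09 ≈ 60.9800

60.9800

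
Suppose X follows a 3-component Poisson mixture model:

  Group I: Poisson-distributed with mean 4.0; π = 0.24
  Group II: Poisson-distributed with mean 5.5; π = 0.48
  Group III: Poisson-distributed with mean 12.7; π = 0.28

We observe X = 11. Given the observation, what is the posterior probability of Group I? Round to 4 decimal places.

By Bayes' theorem, P(k | x) = π_k f_k(x) / Σ_j π_j f_j(x).
Component likelihoods at x = 11:
  p_I = e^(−4.0)·4.0^11/11! = 0.00192454
  p_II = e^(−5.5)·5.5^11/11! = 0.0142631
  p_III = e^(−12.7)·12.7^11/11! = 0.105961
Prior × likelihood for each component:
  π_I·p_I = 0.24 × 0.00192454 = 0.000461889
  π_II·p_II = 0.48 × 0.0142631 = 0.00684629
  π_III·p_III = 0.28 × 0.105961 = 0.029669
Marginal: 0.000461889 + 0.00684629 + 0.029669 = 0.0369772
P(Group I | the observation) ≈ 0.0125

0.0125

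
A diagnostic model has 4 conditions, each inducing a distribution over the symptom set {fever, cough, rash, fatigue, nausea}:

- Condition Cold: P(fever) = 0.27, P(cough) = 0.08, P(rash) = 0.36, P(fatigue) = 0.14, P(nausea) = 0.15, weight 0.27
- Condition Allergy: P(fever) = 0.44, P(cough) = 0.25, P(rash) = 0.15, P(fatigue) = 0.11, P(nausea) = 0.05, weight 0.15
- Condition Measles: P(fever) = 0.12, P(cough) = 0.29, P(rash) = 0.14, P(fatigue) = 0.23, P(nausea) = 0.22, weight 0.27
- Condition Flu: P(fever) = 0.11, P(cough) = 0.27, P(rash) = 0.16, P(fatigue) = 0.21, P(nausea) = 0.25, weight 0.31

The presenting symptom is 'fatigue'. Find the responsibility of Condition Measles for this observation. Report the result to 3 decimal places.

0.342

P(component k | x) = w_k·f_k(x) / marginal(x), where marginal(x) = Σ_j w_j·f_j(x).
Categorical probabilities:
  f_Cold = P(fatigue | comp) = 0.14
  f_Allergy = P(fatigue | comp) = 0.11
  f_Measles = P(fatigue | comp) = 0.23
  f_Flu = P(fatigue | comp) = 0.21
Prior × likelihood for each component:
  w_Cold·f_Cold = 0.27 × 0.14 = 0.0378
  w_Allergy·f_Allergy = 0.15 × 0.11 = 0.0165
  w_Measles·f_Measles = 0.27 × 0.23 = 0.0621
  w_Flu·f_Flu = 0.31 × 0.21 = 0.0651
Denominator: 0.0378 + 0.0165 + 0.0621 + 0.0651 = 0.1815
Responsibility of Condition Measles: 0.0621 / 0.1815 ≈ 0.342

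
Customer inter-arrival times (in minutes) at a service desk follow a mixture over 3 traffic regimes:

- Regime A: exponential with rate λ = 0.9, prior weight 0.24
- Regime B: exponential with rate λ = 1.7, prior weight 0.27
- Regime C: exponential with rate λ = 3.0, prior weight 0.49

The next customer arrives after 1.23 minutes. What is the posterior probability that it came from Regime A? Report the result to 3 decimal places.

0.433

Apply Bayes' rule: the posterior for each component is proportional to its prior times its likelihood at x.
Component likelihoods at x = 1.23 minutes:
  p_A = 0.9·e^(−0.9·1.23) = 0.9·e^(−1.1070) = 0.297494
  p_B = 1.7·e^(−1.7·1.23) = 1.7·e^(−2.0910) = 0.210058
  p_C = 3.0·e^(−3.0·1.23) = 3.0·e^(−3.6900) = 0.074916
Weight by the priors:
  π_A·p_A = 0.24 × 0.297494 = 0.0713986
  π_B·p_B = 0.27 × 0.210058 = 0.0567157
  π_C·p_C = 0.49 × 0.074916 = 0.0367088
Normaliser: 0.0713986 + 0.0567157 + 0.0367088 = 0.164823
So the posterior for Regime A is 0.0713986 / 0.164823 ≈ 0.433.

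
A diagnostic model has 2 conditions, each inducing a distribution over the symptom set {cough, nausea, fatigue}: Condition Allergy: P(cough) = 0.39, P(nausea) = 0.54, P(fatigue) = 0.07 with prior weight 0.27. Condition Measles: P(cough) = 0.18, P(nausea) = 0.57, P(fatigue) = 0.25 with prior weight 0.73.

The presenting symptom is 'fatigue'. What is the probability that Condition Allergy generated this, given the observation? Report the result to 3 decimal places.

Posterior ∝ prior × likelihood, so P(k | x) ∝ P(Z=k) f_k(x); normalise over all components.
Component likelihoods at x = 'fatigue':
  f_Allergy = 0.07
  f_Measles = 0.25
Weight by the priors:
  P(Z=Allergy)·f_Allergy = 0.27 × 0.07 = 0.0189
  P(Z=Measles)·f_Measles = 0.73 × 0.25 = 0.1825
Marginal: 0.0189 + 0.1825 = 0.2014
Responsibility of Condition Allergy: 0.0189 / 0.2014 ≈ 0.094

0.094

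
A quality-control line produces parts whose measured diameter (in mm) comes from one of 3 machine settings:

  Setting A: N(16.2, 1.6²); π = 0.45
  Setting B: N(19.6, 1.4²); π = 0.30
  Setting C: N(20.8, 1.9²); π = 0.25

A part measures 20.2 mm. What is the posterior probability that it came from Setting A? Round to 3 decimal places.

0.037

By Bayes' theorem, P(k | x) = π_k f_k(x) / Σ_j π_j f_j(x).
Evaluate each component's likelihood at the observed value:
  p_A = (1/(1.6·√(2π)))·exp(−(20.2−16.2)²/(2·1.6²)) = 0.249339·exp(-3.12500) = 0.0109552
  p_B = (1/(1.4·√(2π)))·exp(−(20.2−19.6)²/(2·1.4²)) = 0.284959·exp(-0.09184) = 0.259955
  p_C = (1/(1.9·√(2π)))·exp(−(20.2−20.8)²/(2·1.9²)) = 0.209970·exp(-0.04986) = 0.199757
Weight by the priors:
  π_A·p_A = 0.45 × 0.0109552 = 0.00492983
  π_B·p_B = 0.30 × 0.259955 = 0.0779864
  π_C·p_C = 0.25 × 0.199757 = 0.0499392
Marginal: 0.00492983 + 0.0779864 + 0.0499392 = 0.132856
Responsibility of Setting A: 0.00492983 / 0.132856 ≈ 0.037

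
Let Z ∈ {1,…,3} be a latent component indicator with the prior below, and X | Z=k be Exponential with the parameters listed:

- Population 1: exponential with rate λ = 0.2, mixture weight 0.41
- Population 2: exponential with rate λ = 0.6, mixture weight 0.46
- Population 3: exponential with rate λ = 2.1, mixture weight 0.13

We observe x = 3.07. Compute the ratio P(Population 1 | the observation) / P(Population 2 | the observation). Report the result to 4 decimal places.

The posterior odds equal the prior odds times the likelihood ratio: (P(Z=i)/P(Z=j))·(f_i(x)/f_j(x)).
Evaluate each component's likelihood at the observed value:
  L_1 = 0.2·e^(−0.2·3.07) = 0.2·e^(−0.6140) = 0.108236
  L_2 = 0.6·e^(−0.6·3.07) = 0.6·e^(−1.8420) = 0.0951001
  L_3 = 2.1·e^(−2.1·3.07) = 2.1·e^(−6.4470) = 0.00332907
0.0443769 / 0.043746 ≈ 1.0144

1.0144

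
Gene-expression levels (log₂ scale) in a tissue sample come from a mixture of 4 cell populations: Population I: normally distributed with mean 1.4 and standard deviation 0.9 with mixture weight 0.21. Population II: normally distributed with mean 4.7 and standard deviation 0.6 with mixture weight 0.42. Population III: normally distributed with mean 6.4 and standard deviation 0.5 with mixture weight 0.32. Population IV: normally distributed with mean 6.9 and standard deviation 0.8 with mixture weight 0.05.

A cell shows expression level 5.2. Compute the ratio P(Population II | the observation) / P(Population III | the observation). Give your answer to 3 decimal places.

Posterior odds = (π_i f_i(x)) / (π_j f_j(x)); the normalising sum cancels.
Component likelihoods at x = 5.2:
  f_I = 5.96415e-05
  f_II = 0.469853
  f_III = 0.0447891
  f_IV = 0.0521512
0.197338 / 0.0143325 ≈ 13.769

13.769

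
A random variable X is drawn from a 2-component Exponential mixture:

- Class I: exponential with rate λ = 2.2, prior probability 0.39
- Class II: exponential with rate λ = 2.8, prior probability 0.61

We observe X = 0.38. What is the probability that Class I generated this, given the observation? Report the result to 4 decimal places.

Posterior ∝ prior × likelihood, so P(k | x) ∝ π_k f_k(x); normalise over all components.
Evaluate each component's likelihood at the observed value:
  L_I = 0.95357
  L_II = 0.966204
Unnormalised posteriors:
  π_I·L_I = 0.39 × 0.95357 = 0.371892
  π_II·L_II = 0.61 × 0.966204 = 0.589384
Evidence: 0.371892 + 0.589384 = 0.961276
P(Class I | data) ≈ 0.3869

0.3869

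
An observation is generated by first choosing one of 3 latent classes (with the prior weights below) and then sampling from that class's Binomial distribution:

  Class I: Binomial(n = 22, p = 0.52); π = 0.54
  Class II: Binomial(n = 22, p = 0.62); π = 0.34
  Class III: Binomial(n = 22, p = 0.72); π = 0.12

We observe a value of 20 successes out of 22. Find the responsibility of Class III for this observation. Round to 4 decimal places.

0.7800

The responsibility of component k is π_k f_k(x) divided by Σ_j π_j f_j(x).
Evaluate each component's likelihood at the observed value:
  p_I = C(22,20)·0.52^20·0.48^2 = 231·2.08962e-06·0.2304 = 0.000111214
  p_II = C(22,20)·0.62^20·0.38^2 = 231·7.04423e-05·0.1444 = 0.0023497
  p_III = C(22,20)·0.72^20·0.28^2 = 231·0.00140168·0.0784 = 0.025385
Prior × likelihood for each component:
  π_I·p_I = 0.54 × 0.000111214 = 6.00558e-05
  π_II·p_II = 0.34 × 0.0023497 = 0.000798899
  π_III·p_III = 0.12 × 0.025385 = 0.00304621
Marginal: 6.00558e-05 + 0.000798899 + 0.00304621 = 0.00390516
P(Class III | 20 successes out of 22) ≈ 0.7800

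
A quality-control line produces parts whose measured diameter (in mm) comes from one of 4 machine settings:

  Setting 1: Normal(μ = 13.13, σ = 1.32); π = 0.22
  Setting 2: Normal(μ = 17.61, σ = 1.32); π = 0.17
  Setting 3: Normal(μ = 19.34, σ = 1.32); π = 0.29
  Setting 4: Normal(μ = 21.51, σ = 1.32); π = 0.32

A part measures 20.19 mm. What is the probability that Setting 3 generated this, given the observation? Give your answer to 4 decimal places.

0.5181

By Bayes' theorem, P(k | x) = w_k f_k(x) / Σ_j w_j f_j(x).
Evaluate each component's likelihood at the observed value:
  f_1 = 1.85592e-07
  f_2 = 0.0447486
  f_3 = 0.245637
  f_4 = 0.183311
Unnormalised posteriors:
  w_1·f_1 = 0.22 × 1.85592e-07 = 4.08302e-08
  w_2·f_2 = 0.17 × 0.0447486 = 0.00760727
  w_3·f_3 = 0.29 × 0.245637 = 0.0712348
  w_4·f_4 = 0.32 × 0.183311 = 0.0586596
Normaliser: 4.08302e-08 + 0.00760727 + 0.0712348 + 0.0586596 = 0.137502
So the posterior for Setting 3 is 0.0712348 / 0.137502 ≈ 0.5181.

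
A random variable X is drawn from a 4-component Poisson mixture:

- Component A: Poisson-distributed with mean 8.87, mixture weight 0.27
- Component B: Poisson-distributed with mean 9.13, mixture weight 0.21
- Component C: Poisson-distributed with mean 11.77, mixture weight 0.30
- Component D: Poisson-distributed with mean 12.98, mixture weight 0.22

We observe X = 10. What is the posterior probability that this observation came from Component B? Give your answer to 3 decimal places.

0.233

Apply Bayes' rule: the posterior for each component is proportional to its prior times its likelihood at x.
Component likelihoods at x = 10:
  f_A = 0.116757
  f_B = 0.120181
  f_C = 0.108732
  f_D = 0.0862664
Multiply by the mixture weights:
  π_A·f_A = 0.27 × 0.116757 = 0.0315243
  π_B·f_B = 0.21 × 0.120181 = 0.025238
  π_C·f_C = 0.30 × 0.108732 = 0.0326195
  π_D·f_D = 0.22 × 0.0862664 = 0.0189786
Marginal: 0.0315243 + 0.025238 + 0.0326195 + 0.0189786 = 0.10836
P(Component B | 10) = 0.025238 / 0.10836 ≈ 0.233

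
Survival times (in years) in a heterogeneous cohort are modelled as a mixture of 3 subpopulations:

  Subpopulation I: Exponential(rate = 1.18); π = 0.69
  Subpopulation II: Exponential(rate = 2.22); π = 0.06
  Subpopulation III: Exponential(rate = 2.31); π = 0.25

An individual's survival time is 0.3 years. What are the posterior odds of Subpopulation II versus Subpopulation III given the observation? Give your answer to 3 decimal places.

Posterior odds = (π_i f_i(x)) / (π_j f_j(x)); the normalising sum cancels.
Exponential densities:
  L_I = 1.18·e^(−1.18·0.3) = 1.18·e^(−0.3540) = 0.828212
  L_II = 2.22·e^(−2.22·0.3) = 2.22·e^(−0.6660) = 1.14055
  L_III = 2.31·e^(−2.31·0.3) = 2.31·e^(−0.6930) = 1.15517
Odds = (0.06/0.25) × (1.14055/1.15517) = 0.24 × 0.98734 ≈ 0.237

0.237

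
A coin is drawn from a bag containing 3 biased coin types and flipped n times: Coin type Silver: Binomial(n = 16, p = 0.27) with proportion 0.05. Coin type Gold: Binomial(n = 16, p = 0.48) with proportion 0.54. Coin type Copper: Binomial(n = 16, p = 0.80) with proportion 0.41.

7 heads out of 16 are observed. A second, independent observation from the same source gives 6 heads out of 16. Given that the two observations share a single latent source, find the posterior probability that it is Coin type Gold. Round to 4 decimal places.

P(component k | x) = π_k·f_k(x) / marginal(x), where marginal(x) = Σ_j π_j·f_j(x).
Since both observations come from the same component, the likelihood for component k is f_k(x₁)·f_k(x₂).
  f_Silver = [C(16,7)·0.27^7·0.73^9 = 11440·0.000104604·0.0588716 = 0.0704495] × [0.133332] = 0.0093932
  f_Gold = [C(16,7)·0.48^7·0.52^9 = 11440·0.00587068·0.00277991 = 0.1867] × [0.141581] = 0.0264332
  f_Copper = [C(16,7)·0.80^7·0.20^9 = 11440·0.209715·5.12e-07 = 0.00122836] × [0.000214963] = 2.64052e-07
Weight by the priors:
  π_Silver·f_Silver = 0.05 × 0.0093932 = 0.00046966
  π_Gold·f_Gold = 0.54 × 0.0264332 = 0.0142739
  π_Copper·f_Copper = 0.41 × 2.64052e-07 = 1.08261e-07
Denominator: 0.00046966 + 0.0142739 + 1.08261e-07 = 0.0147437
So the posterior for Coin type Gold is 0.0142739 / 0.0147437 ≈ 0.9681.

0.9681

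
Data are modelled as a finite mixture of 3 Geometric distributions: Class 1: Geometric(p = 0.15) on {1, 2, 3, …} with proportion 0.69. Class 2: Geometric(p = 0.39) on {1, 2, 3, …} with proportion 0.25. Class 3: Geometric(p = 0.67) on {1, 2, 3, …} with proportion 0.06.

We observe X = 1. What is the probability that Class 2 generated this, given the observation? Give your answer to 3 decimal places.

0.404

By Bayes' theorem, P(k | x) = π_k f_k(x) / Σ_j π_j f_j(x).
Evaluate each component's likelihood at the observed value:
  L_1 = 0.15·(1−0.15)^0 = 0.15·1 = 0.15
  L_2 = 0.39·(1−0.39)^0 = 0.39·1 = 0.39
  L_3 = 0.67·(1−0.67)^0 = 0.67·1 = 0.67
Unnormalised posteriors:
  π_1·L_1 = 0.69 × 0.15 = 0.1035
  π_2·L_2 = 0.25 × 0.39 = 0.0975
  π_3·L_3 = 0.06 × 0.67 = 0.0402
Denominator: 0.1035 + 0.0975 + 0.0402 = 0.2412
P(Class 2 | the observation) ≈ 0.404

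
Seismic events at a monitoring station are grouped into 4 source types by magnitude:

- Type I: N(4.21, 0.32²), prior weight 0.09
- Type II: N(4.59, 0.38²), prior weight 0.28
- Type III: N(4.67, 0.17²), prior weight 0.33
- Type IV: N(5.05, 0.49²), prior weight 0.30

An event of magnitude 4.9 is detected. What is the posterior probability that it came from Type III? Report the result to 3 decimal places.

The responsibility of component k is w_k f_k(x) divided by Σ_j w_j f_j(x).
Evaluate each component's likelihood at the observed value:
  f_I = (1/(0.32·√(2π)))·exp(−(4.9−4.21)²/(2·0.32²)) = 1.246695·exp(-2.32471) = 0.121942
  f_II = (1/(0.38·√(2π)))·exp(−(4.9−4.59)²/(2·0.38²)) = 1.049848·exp(-0.33276) = 0.752683
  f_III = (1/(0.17·√(2π)))·exp(−(4.9−4.67)²/(2·0.17²)) = 2.346719·exp(-0.91522) = 0.939689
  f_IV = (1/(0.49·√(2π)))·exp(−(4.9−5.05)²/(2·0.49²)) = 0.814168·exp(-0.04686) = 0.7769
Prior × likelihood for each component:
  w_I·f_I = 0.09 × 0.121942 = 0.0109748
  w_II·f_II = 0.28 × 0.752683 = 0.210751
  w_III·f_III = 0.33 × 0.939689 = 0.310097
  w_IV·f_IV = 0.30 × 0.7769 = 0.23307
Evidence: 0.0109748 + 0.210751 + 0.310097 + 0.23307 = 0.764893
P(Type III | data) ≈ 0.405

0.405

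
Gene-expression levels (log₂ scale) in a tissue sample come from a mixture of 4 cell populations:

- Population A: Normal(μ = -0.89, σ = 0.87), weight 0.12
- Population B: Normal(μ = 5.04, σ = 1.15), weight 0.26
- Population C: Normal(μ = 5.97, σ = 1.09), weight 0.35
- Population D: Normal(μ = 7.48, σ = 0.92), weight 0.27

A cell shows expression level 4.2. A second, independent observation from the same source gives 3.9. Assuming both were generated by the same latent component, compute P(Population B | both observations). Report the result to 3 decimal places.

By Bayes' theorem, P(k | x) = π_k f_k(x) / Σ_j π_j f_j(x).
Since both observations come from the same component, the likelihood for component k is f_k(x₁)·f_k(x₂).
  f_A = [1.69281e-08] × [1.19937e-07] = 2.0303e-15
  f_B = [0.265679] × [0.212239] = 0.0563873
  f_C = [0.0979238] × [0.060303] = 0.0059051
  f_D = [0.000753377] × [0.00022337] = 1.68282e-07
Unnormalised posteriors:
  π_A·f_A = 0.12 × 2.0303e-15 = 2.43636e-16
  π_B·f_B = 0.26 × 0.0563873 = 0.0146607
  π_C·f_C = 0.35 × 0.0059051 = 0.00206678
  π_D·f_D = 0.27 × 1.68282e-07 = 4.54361e-08
Sum: 2.43636e-16 + 0.0146607 + 0.00206678 + 4.54361e-08 = 0.0167275
P(Population B | data) ≈ 0.876

0.876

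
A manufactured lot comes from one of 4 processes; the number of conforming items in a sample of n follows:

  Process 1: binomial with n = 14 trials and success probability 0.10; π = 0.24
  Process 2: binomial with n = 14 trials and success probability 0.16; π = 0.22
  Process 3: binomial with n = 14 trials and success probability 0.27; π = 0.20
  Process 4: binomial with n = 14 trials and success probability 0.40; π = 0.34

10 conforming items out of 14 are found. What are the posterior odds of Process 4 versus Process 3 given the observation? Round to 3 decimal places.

39.512

The posterior odds equal the prior odds times the likelihood ratio: (w_i/w_j)·(f_i(x)/f_j(x)).
Component likelihoods at x = 10 conforming items out of 14:
  p_1 = C(14,10)·0.10^10·0.90^4 = 1001·1e-10·0.6561 = 6.56756e-08
  p_2 = C(14,10)·0.16^10·0.84^4 = 1001·1.09951e-08·0.497871 = 5.47963e-06
  p_3 = C(14,10)·0.27^10·0.73^4 = 1001·2.05891e-06·0.283982 = 0.000585279
  p_4 = C(14,10)·0.40^10·0.60^4 = 1001·0.000104858·0.1296 = 0.0136031
0.00462507 / 0.000117056 ≈ 39.512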